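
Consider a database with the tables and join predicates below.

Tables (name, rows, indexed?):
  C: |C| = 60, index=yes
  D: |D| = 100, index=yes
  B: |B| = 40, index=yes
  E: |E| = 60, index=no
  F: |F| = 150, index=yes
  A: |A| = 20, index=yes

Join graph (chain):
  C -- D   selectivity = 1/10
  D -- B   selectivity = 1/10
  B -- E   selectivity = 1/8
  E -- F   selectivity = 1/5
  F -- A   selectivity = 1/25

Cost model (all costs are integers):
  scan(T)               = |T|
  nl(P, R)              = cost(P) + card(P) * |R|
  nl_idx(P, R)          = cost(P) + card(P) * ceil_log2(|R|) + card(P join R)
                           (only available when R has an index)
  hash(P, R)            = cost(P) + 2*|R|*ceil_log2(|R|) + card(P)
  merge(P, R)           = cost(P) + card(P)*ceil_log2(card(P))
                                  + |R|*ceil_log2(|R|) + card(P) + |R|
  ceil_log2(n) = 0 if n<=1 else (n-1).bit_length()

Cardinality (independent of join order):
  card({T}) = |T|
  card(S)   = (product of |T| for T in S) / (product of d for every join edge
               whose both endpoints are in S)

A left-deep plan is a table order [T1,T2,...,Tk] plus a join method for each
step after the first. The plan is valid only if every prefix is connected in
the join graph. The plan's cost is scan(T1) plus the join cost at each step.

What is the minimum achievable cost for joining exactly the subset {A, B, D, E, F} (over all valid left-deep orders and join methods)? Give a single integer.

11660

Selinger DP over subsets of {A,B,D,E,F}:
  {D}: scan cost=100, card=100
  {B}: scan cost=40, card=40
  {E}: scan cost=60, card=60
  {F}: scan cost=150, card=150
  {A}: scan cost=20, card=20
  {BD}: card=400; try (B,hash)→680, (D,nl_idx)→720, (B,nl_idx)→1100, (D,merge)→1120, (B,merge)→1180, (D,hash)→1480 …(+2); best=680 via (B,hash)
  {BE}: card=300; try (B,hash)→600, (B,nl_idx)→720, (E,merge)→740, (B,merge)→760, (E,hash)→800, (E,nl)→2440 …(+1); best=600 via (B,hash)
  {EF}: card=1800; try (E,hash)→1020, (F,merge)→1830, (E,merge)→1920, (F,nl_idx)→2340, (F,hash)→2520, (F,nl)→9060 …(+1); best=1020 via (E,hash)
  {AF}: card=120; try (F,nl_idx)→300, (A,hash)→500, (A,nl_idx)→1020, (F,merge)→1490, (A,merge)→1620, (F,hash)→2440 …(+2); best=300 via (F,nl_idx)
  {BDE}: card=3000; try (E,hash)→1800, (D,hash)→2300, (D,merge)→4400, (E,merge)→5100, (D,nl_idx)→5700, (E,nl)→24680 …(+1); best=1800 via (E,hash)
  {BEF}: card=9000; try (F,hash)→3300, (B,hash)→3300, (F,merge)→4950, (F,nl_idx)→12000, (B,nl_idx)→20820, (B,merge)→22900 …(+2); best=3300 via (F,hash)
  {AEF}: card=1440; try (E,hash)→1140, (E,merge)→1680, (A,hash)→3020, (E,nl)→7500, (A,nl_idx)→11460, (A,merge)→22740 …(+1); best=1140 via (E,hash)
  {BDEF}: card=90000; try (F,hash)→7200, (D,hash)→13700, (F,merge)→42150, (F,nl_idx)→115800, (D,merge)→139100, (D,nl_idx)→156300 …(+2); best=7200 via (F,hash)
  {ABEF}: card=7200; try (B,hash)→3060, (A,hash)→12500, (B,nl_idx)→16980, (B,merge)→18700, (A,nl_idx)→55500, (B,nl)→58740 …(+2); best=3060 via (B,hash)
  {ABDEF}: card=72000; try (D,hash)→11660, (A,hash)→97400, (D,merge)→104660, (D,nl_idx)→125460, (A,nl_idx)→529200, (D,nl)→723060 …(+2); best=11660 via (D,hash)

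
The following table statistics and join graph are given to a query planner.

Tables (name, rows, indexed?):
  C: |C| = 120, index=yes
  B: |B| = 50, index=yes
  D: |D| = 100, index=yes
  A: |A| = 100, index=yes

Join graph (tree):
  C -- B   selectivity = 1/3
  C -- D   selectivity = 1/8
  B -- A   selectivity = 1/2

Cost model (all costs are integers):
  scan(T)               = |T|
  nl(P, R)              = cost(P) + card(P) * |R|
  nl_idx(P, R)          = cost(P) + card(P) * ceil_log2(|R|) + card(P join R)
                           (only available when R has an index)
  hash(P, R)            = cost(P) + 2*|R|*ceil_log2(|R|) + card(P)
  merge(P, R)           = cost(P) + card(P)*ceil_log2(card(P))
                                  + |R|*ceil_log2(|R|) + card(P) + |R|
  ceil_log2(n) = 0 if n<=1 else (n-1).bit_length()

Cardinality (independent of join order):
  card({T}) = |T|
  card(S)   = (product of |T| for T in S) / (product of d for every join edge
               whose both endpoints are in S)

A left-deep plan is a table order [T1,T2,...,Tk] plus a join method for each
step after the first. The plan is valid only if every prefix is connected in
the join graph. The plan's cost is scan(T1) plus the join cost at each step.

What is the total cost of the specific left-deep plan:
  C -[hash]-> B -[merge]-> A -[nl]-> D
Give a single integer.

step 1: scan C: cost=120, card=120
step 2: join B via hash
    card(P join B) = 120*50/(3) = 2000
    cost = 120 + 2*50*6 + 120 = 840
step 3: join A via merge
    card(P join A) = 2000*100/(2) = 100000
    cost = 840 + 2000*11 + 100*7 + 2000 + 100 = 25640
step 4: join D via nl
    card(P join D) = 100000*100/(8) = 1250000
    cost = 25640 + 100000*100 = 10025640

10025640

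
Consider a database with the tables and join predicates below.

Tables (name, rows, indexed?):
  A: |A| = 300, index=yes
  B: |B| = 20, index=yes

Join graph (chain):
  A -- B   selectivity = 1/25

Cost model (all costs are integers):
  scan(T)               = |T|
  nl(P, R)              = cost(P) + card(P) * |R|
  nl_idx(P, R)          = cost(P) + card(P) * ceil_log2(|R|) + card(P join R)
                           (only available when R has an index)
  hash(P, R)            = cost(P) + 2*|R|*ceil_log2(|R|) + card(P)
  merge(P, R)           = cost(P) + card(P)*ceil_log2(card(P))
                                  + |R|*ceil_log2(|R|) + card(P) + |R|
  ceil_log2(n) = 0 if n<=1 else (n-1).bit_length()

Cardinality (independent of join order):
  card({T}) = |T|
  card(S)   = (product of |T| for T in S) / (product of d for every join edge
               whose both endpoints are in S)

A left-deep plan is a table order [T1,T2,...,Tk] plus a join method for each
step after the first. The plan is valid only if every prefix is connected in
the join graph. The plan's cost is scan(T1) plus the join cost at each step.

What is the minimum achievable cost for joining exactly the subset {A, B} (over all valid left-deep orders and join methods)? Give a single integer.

Selinger DP over subsets of {A,B}:
  {A}: scan cost=300, card=300
  {B}: scan cost=20, card=20
  {AB}: card=240; try (A,nl_idx)→440, (B,hash)→800, (B,nl_idx)→2040, (A,merge)→3140, (B,merge)→3420, (A,hash)→5440 …(+2); best=440 via (A,nl_idx)

440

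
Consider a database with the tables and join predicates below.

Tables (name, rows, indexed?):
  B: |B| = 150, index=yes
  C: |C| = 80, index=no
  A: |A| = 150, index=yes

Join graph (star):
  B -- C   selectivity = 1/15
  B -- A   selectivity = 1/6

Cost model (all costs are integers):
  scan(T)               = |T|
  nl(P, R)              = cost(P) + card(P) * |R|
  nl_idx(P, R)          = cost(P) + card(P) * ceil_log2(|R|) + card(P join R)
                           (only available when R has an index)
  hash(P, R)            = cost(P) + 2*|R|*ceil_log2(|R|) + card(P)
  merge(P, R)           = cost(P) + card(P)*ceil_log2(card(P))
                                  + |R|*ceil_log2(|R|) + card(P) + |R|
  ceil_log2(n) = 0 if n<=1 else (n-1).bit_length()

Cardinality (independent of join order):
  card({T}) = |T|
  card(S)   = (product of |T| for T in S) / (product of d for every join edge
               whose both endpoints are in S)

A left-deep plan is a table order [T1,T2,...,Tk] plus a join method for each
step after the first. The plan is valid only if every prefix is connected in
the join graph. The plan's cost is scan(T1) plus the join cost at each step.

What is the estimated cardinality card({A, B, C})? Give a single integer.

Tables in S: A(150), B(150), C(80)
Edges inside S: B-C(d=15), B-A(d=6)
numerator = 150 * 150 * 80 = 1800000
denominator = 15 * 6 = 90
card(S) = 1800000 / 90 = 20000

20000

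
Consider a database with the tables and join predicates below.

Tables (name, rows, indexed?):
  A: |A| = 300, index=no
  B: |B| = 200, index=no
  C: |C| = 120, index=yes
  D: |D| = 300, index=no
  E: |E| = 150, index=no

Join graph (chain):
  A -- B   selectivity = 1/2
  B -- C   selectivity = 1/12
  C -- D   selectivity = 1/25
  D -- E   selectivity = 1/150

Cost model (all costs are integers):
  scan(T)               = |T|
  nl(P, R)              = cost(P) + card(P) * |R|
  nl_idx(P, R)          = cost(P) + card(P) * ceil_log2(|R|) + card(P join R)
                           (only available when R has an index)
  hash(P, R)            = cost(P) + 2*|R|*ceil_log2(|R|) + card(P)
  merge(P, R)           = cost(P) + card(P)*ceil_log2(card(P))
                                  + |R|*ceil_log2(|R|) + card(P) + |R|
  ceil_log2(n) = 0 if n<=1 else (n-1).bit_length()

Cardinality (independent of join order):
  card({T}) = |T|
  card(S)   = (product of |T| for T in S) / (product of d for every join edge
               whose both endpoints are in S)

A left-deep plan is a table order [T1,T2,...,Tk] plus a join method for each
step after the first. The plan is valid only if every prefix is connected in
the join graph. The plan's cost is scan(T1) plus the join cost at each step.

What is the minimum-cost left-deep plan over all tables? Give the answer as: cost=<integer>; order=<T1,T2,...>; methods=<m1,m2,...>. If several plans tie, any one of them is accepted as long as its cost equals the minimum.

cost=39020; order=D,E,C,B,A; methods=hash,hash,hash,hash

Selinger DP (subsets sized 1..n):
  {A}: scan cost=300, card=300
  {B}: scan cost=200, card=200
  {C}: scan cost=120, card=120
  {D}: scan cost=300, card=300
  {E}: scan cost=150, card=150
  {AB}: card=30000; try (B,hash)→3800, (A,merge)→5000, (B,merge)→5100, (A,hash)→5800, (A,nl)→60200, (B,nl)→60300; best=3800 via (B,hash)
  {BC}: card=2000; try (C,hash)→2080, (B,merge)→2880, (C,merge)→2960, (B,hash)→3440, (C,nl_idx)→3600, (B,nl)→24120 …(+1); best=2080 via (C,hash)
  {CD}: card=1440; try (C,hash)→2280, (C,nl_idx)→3840, (D,merge)→4080, (C,merge)→4260, (D,hash)→5640, (D,nl)→36120 …(+1); best=2280 via (C,hash)
  {DE}: card=300; try (E,hash)→3000, (D,merge)→4500, (E,merge)→4650, (D,hash)→5700, (D,nl)→45150, (E,nl)→45300; best=3000 via (E,hash)
  {ABC}: card=300000; try (A,hash)→9480, (A,merge)→29080, (C,hash)→35480, (C,merge)→484760, (C,nl_idx)→513800, (A,nl)→602080 …(+1); best=9480 via (A,hash)
  {BCD}: card=24000; try (B,hash)→6920, (D,hash)→9480, (B,merge)→21360, (D,merge)→29080, (B,nl)→290280, (D,nl)→602080; best=6920 via (B,hash)
  {CDE}: card=1440; try (C,hash)→4980, (E,hash)→6120, (C,nl_idx)→6540, (C,merge)→6960, (E,merge)→20910, (C,nl)→39000 …(+1); best=4980 via (C,hash)
  {ABCD}: card=3600000; try (A,hash)→36320, (D,hash)→314880, (A,merge)→393920, (D,merge)→6012480, (A,nl)→7206920, (D,nl)→90009480; best=36320 via (A,hash)
  {BCDE}: card=24000; try (B,hash)→9620, (B,merge)→24060, (E,hash)→33320, (B,nl)→292980, (E,merge)→392270, (E,nl)→3606920; best=9620 via (B,hash)
  {ABCDE}: card=3600000; try (A,hash)→39020, (A,merge)→396620, (E,hash)→3638720, (A,nl)→7209620, (E,merge)→82837670, (E,nl)→540036320; best=39020 via (A,hash)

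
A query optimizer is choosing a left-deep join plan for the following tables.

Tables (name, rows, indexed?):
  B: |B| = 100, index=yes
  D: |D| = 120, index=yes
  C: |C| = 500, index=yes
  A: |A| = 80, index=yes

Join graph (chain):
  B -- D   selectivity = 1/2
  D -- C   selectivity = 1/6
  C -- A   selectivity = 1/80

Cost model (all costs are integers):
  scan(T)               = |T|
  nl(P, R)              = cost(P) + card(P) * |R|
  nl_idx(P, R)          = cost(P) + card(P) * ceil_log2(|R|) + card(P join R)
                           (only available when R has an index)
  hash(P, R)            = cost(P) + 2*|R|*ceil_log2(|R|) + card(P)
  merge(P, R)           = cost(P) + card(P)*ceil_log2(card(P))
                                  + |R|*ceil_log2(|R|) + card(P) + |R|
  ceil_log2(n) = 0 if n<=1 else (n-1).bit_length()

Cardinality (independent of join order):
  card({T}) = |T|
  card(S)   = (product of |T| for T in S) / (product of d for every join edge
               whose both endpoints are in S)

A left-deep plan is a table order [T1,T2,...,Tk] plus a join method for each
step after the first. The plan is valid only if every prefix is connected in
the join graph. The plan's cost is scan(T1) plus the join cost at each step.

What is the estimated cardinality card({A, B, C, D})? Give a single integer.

Tables in S: A(80), B(100), C(500), D(120)
Edges inside S: B-D(d=2), D-C(d=6), C-A(d=80)
numerator = 80 * 100 * 500 * 120 = 480000000
denominator = 2 * 6 * 80 = 960
card(S) = 480000000 / 960 = 500000

500000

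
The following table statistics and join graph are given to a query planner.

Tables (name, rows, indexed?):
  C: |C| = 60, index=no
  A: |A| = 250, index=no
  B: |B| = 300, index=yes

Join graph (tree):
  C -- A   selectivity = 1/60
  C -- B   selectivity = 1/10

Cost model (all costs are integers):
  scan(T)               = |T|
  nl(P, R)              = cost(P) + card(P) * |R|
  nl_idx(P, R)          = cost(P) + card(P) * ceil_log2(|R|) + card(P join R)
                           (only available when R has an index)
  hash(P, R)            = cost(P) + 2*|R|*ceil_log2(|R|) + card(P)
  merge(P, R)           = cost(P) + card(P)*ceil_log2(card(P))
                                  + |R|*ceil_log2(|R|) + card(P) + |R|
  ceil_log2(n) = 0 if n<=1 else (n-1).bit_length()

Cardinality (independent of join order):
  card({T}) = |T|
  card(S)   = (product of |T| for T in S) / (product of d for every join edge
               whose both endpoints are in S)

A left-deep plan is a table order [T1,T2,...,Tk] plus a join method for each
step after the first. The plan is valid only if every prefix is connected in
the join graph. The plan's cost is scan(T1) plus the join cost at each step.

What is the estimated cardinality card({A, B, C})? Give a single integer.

7500

Tables in S: A(250), B(300), C(60)
Edges inside S: C-A(d=60), C-B(d=10)
numerator = 250 * 300 * 60 = 4500000
denominator = 60 * 10 = 600
card(S) = 4500000 / 600 = 7500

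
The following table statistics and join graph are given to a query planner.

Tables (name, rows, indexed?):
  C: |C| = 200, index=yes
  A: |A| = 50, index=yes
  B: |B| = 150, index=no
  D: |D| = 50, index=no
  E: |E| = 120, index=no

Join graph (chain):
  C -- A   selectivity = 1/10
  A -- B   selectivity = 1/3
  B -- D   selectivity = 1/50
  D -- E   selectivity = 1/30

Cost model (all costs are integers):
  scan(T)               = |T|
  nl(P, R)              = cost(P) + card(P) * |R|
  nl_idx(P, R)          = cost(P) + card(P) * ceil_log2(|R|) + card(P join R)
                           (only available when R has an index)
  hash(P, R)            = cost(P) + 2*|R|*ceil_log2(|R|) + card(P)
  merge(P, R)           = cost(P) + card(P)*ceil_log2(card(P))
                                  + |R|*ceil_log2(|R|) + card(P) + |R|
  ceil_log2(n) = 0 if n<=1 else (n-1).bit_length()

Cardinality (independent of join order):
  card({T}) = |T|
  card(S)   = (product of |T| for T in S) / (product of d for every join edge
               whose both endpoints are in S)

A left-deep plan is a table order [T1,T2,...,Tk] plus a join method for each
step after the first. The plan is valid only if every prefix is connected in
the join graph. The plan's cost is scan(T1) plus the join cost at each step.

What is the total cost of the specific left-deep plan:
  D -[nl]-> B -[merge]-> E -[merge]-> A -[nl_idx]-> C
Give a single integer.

step 1: scan D: cost=50, card=50
step 2: join B via nl
    card(P join B) = 50*150/(50) = 150
    cost = 50 + 50*150 = 7550
step 3: join E via merge
    card(P join E) = 150*120/(30) = 600
    cost = 7550 + 150*8 + 120*7 + 150 + 120 = 9860
step 4: join A via merge
    card(P join A) = 600*50/(3) = 10000
    cost = 9860 + 600*10 + 50*6 + 600 + 50 = 16810
step 5: join C via nl_idx
    card(P join C) = 10000*200/(10) = 200000
    cost = 16810 + 10000*8 + 200000 = 296810

296810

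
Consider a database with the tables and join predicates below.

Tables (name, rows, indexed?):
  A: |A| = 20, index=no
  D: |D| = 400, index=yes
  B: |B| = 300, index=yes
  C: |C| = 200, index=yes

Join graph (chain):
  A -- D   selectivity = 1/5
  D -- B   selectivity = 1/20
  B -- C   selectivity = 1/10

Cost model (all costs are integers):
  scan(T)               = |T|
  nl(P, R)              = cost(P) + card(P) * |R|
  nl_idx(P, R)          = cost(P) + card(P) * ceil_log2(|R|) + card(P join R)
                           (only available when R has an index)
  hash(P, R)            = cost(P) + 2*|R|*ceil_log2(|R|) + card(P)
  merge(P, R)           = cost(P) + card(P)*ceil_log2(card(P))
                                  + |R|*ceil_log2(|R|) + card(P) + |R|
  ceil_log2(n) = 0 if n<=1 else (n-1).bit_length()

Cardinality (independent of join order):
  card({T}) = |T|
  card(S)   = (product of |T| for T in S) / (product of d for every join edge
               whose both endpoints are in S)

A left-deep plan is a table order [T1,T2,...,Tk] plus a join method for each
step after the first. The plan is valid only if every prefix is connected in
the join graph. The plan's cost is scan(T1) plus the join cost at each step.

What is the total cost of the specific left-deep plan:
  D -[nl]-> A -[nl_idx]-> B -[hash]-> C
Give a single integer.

step 1: scan D: cost=400, card=400
step 2: join A via nl
    card(P join A) = 400*20/(5) = 1600
    cost = 400 + 400*20 = 8400
step 3: join B via nl_idx
    card(P join B) = 1600*300/(20) = 24000
    cost = 8400 + 1600*9 + 24000 = 46800
step 4: join C via hash
    card(P join C) = 24000*200/(10) = 480000
    cost = 46800 + 2*200*8 + 24000 = 74000

74000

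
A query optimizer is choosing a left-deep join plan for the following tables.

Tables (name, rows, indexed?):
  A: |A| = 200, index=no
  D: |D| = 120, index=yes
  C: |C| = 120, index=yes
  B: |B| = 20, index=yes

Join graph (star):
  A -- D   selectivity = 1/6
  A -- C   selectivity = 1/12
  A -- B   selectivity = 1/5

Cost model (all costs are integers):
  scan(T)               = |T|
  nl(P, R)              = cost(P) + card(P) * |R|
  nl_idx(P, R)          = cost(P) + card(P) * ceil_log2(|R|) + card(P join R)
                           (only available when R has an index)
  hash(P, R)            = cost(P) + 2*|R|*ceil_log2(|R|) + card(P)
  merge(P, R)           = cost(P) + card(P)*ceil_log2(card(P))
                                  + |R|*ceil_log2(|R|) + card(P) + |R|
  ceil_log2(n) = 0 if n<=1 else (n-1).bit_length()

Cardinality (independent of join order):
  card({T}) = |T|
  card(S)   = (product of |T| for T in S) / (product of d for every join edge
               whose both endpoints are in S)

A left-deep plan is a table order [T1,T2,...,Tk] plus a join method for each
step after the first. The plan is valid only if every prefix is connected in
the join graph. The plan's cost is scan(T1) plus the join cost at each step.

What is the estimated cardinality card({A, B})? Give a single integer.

800

Tables in S: A(200), B(20)
Edges inside S: A-B(d=5)
numerator = 200 * 20 = 4000
denominator = 5 = 5
card(S) = 4000 / 5 = 800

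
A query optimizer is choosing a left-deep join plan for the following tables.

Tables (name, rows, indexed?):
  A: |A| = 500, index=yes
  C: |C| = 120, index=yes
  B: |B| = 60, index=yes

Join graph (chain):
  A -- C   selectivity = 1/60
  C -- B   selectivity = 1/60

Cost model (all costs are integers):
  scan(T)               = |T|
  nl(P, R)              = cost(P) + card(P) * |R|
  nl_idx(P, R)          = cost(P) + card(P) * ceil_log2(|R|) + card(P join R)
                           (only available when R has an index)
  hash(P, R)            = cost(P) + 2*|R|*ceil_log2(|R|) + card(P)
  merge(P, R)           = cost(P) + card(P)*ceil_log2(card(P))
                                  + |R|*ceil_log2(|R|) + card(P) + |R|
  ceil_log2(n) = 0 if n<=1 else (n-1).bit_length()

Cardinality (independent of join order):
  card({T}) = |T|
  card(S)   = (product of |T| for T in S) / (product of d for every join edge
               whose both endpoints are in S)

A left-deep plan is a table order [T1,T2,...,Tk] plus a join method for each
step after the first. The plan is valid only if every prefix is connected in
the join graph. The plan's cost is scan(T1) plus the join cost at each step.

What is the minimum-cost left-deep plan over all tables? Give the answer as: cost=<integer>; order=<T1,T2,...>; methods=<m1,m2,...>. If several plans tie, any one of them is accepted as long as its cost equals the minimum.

cost=2680; order=B,C,A; methods=nl_idx,nl_idx

Selinger DP (subsets sized 1..n):
  {A}: scan cost=500, card=500
  {C}: scan cost=120, card=120
  {B}: scan cost=60, card=60
  {AC}: card=1000; try (A,nl_idx)→2200, (C,hash)→2680, (C,nl_idx)→5000, (A,merge)→6080, (C,merge)→6460, (A,hash)→9240 …(+2); best=2200 via (A,nl_idx)
  {BC}: card=120; try (C,nl_idx)→600, (B,hash)→960, (B,nl_idx)→960, (C,merge)→1440, (B,merge)→1500, (C,hash)→1800 …(+2); best=600 via (C,nl_idx)
  {ABC}: card=1000; try (A,nl_idx)→2680, (B,hash)→3920, (A,merge)→6560, (B,nl_idx)→9200, (A,hash)→9720, (B,merge)→13620 …(+2); best=2680 via (A,nl_idx)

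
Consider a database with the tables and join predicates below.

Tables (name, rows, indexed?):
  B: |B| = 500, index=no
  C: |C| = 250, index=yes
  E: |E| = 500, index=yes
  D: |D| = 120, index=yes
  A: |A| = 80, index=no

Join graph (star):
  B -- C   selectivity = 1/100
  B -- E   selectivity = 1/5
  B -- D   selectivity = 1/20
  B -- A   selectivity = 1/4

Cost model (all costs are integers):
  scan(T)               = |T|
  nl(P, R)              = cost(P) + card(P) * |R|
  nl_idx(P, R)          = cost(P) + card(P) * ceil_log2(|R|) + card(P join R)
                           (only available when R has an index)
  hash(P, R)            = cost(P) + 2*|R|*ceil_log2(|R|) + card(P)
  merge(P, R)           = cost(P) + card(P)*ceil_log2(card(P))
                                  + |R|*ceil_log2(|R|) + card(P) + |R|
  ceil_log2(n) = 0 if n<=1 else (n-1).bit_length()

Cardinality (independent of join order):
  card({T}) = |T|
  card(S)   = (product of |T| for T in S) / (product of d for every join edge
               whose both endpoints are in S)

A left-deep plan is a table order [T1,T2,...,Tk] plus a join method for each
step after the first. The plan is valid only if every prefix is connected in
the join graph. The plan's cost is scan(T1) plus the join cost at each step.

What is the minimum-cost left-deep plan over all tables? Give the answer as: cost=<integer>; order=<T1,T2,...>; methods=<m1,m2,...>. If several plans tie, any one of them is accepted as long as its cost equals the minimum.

Selinger DP (subsets sized 1..n):
  {B}: scan cost=500, card=500
  {C}: scan cost=250, card=250
  {E}: scan cost=500, card=500
  {D}: scan cost=120, card=120
  {A}: scan cost=80, card=80
  {BC}: card=1250; try (C,hash)→5000, (C,nl_idx)→5750, (B,merge)→7500, (C,merge)→7750, (B,hash)→9500, (B,nl)→125250 …(+1); best=5000 via (C,hash)
  {BE}: card=50000; try (E,hash)→10000, (B,hash)→10000, (E,merge)→10500, (B,merge)→10500, (E,nl_idx)→55000, (E,nl)→250500 …(+1); best=10000 via (E,hash)
  {BD}: card=3000; try (D,hash)→2680, (B,merge)→6080, (D,merge)→6460, (D,nl_idx)→7000, (B,hash)→9240, (B,nl)→60120 …(+1); best=2680 via (D,hash)
  {AB}: card=10000; try (A,hash)→2120, (B,merge)→5720, (A,merge)→6140, (B,hash)→9160, (B,nl)→40080, (A,nl)→40500; best=2120 via (A,hash)
  {BCE}: card=125000; try (E,hash)→15250, (E,merge)→25000, (C,hash)→64000, (E,nl_idx)→141250, (C,nl_idx)→535000, (E,nl)→630000 …(+2); best=15250 via (E,hash)
  {BCD}: card=7500; try (D,hash)→7930, (C,hash)→9680, (D,merge)→20960, (D,nl_idx)→21250, (C,nl_idx)→34180, (C,merge)→43930 …(+2); best=7930 via (D,hash)
  {ABC}: card=25000; try (A,hash)→7370, (C,hash)→16120, (A,merge)→20640, (A,nl)→105000, (C,nl_idx)→107120, (C,merge)→154370 …(+1); best=7370 via (A,hash)
  {BDE}: card=300000; try (E,hash)→14680, (E,merge)→46680, (D,hash)→61680, (E,nl_idx)→329680, (D,nl_idx)→660000, (D,merge)→860960 …(+2); best=14680 via (E,hash)
  {ABE}: card=1000000; try (E,hash)→21120, (A,hash)→61120, (E,merge)→157120, (A,merge)→860640, (E,nl_idx)→1092120, (A,nl)→4010000 …(+1); best=21120 via (E,hash)
  {ABD}: card=60000; try (A,hash)→6800, (D,hash)→13800, (A,merge)→42320, (D,nl_idx)→132120, (D,merge)→153080, (A,nl)→242680 …(+1); best=6800 via (A,hash)
  {BCDE}: card=750000; try (E,hash)→24430, (E,merge)→117930, (D,hash)→141930, (C,hash)→318680, (E,nl_idx)→825430, (D,nl_idx)→1640250 …(+6); best=24430 via (E,hash)
  {ABCE}: card=2500000; try (E,hash)→41370, (A,hash)→141370, (E,merge)→412370, (C,hash)→1025120, (A,merge)→2265890, (E,nl_idx)→2732370 …(+5); best=41370 via (E,hash)
  {ABCD}: card=150000; try (A,hash)→16550, (D,hash)→34050, (C,hash)→70800, (A,merge)→113570, (D,nl_idx)→332370, (D,merge)→408330 …(+5); best=16550 via (A,hash)
  {ABDE}: card=6000000; try (E,hash)→75800, (A,hash)→315800, (D,hash)→1022800, (E,merge)→1031800, (A,merge)→6015320, (E,nl_idx)→6546800 …(+5); best=75800 via (E,hash)
  {ABCDE}: card=15000000; try (E,hash)→175550, (A,hash)→775550, (D,hash)→2543050, (E,merge)→2871550, (C,hash)→6079800, (A,merge)→15775070 …(+9); best=175550 via (E,hash)

cost=175550; order=B,C,D,A,E; methods=hash,hash,hash,hash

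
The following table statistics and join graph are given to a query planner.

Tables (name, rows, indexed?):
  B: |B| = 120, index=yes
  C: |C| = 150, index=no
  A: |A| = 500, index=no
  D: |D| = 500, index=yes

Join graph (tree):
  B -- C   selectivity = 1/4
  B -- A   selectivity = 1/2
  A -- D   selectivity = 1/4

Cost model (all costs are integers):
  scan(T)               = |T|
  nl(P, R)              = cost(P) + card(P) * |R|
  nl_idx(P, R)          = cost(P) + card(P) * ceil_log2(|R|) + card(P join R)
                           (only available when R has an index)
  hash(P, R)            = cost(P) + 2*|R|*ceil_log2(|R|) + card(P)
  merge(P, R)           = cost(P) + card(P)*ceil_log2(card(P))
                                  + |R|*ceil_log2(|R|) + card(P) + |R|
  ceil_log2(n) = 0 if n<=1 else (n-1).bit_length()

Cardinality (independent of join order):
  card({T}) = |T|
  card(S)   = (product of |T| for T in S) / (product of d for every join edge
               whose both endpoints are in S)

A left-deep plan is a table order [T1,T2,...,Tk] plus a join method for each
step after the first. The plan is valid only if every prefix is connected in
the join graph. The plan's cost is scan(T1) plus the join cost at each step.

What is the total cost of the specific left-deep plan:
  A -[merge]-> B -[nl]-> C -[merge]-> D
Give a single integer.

step 1: scan A: cost=500, card=500
step 2: join B via merge
    card(P join B) = 500*120/(2) = 30000
    cost = 500 + 500*9 + 120*7 + 500 + 120 = 6460
step 3: join C via nl
    card(P join C) = 30000*150/(4) = 1125000
    cost = 6460 + 30000*150 = 4506460
step 4: join D via merge
    card(P join D) = 1125000*500/(4) = 140625000
    cost = 4506460 + 1125000*21 + 500*9 + 1125000 + 500 = 29261460

29261460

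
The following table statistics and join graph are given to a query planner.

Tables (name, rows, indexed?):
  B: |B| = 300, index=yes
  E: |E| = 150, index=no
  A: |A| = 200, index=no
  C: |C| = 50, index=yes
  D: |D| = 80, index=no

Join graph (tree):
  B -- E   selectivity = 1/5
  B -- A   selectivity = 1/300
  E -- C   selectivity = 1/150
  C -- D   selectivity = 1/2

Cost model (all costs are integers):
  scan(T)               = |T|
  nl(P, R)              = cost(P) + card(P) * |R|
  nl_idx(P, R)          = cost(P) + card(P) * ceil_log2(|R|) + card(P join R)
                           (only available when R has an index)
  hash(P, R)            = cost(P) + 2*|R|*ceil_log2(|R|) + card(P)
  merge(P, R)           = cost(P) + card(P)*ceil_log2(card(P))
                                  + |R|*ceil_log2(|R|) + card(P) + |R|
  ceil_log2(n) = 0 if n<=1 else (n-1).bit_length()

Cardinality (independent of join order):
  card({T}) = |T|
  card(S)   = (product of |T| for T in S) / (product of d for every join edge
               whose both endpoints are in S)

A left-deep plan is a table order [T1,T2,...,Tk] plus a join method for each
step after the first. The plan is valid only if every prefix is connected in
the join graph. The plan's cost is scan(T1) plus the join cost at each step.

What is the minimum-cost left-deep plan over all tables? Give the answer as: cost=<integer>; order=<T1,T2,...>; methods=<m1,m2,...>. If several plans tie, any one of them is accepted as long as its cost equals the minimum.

Selinger DP (subsets sized 1..n):
  {B}: scan cost=300, card=300
  {E}: scan cost=150, card=150
  {A}: scan cost=200, card=200
  {C}: scan cost=50, card=50
  {D}: scan cost=80, card=80
  {BE}: card=9000; try (E,hash)→3000, (B,merge)→4500, (E,merge)→4650, (B,hash)→5700, (B,nl_idx)→10500, (B,nl)→45150 …(+1); best=3000 via (E,hash)
  {AB}: card=200; try (B,nl_idx)→2200, (A,hash)→3800, (B,merge)→5000, (A,merge)→5100, (B,hash)→5800, (B,nl)→60200 …(+1); best=2200 via (B,nl_idx)
  {CE}: card=50; try (C,hash)→900, (C,nl_idx)→1100, (E,merge)→1750, (C,merge)→1850, (E,hash)→2500, (E,nl)→7550 …(+1); best=900 via (C,hash)
  {CD}: card=2000; try (C,hash)→760, (D,merge)→1040, (C,merge)→1070, (D,hash)→1220, (C,nl_idx)→2560, (D,nl)→4050 …(+1); best=760 via (C,hash)
  {ABE}: card=6000; try (E,hash)→4800, (E,merge)→5350, (A,hash)→15200, (E,nl)→32200, (A,merge)→139800, (A,nl)→1803000; best=4800 via (E,hash)
  {BCE}: card=3000; try (B,merge)→4250, (B,nl_idx)→4350, (B,hash)→6350, (C,hash)→12600, (B,nl)→15900, (C,nl_idx)→60000 …(+2); best=4250 via (B,merge)
  {CDE}: card=2000; try (D,merge)→1890, (D,hash)→2070, (D,nl)→4900, (E,hash)→5160, (E,merge)→26110, (E,nl)→300760; best=1890 via (D,merge)
  {ABCE}: card=2000; try (A,hash)→10450, (C,hash)→11400, (C,nl_idx)→42800, (A,merge)→45050, (C,merge)→89150, (C,nl)→304800 …(+1); best=10450 via (A,hash)
  {BCDE}: card=120000; try (D,hash)→8370, (B,hash)→9290, (B,merge)→28890, (D,merge)→43890, (B,nl_idx)→139890, (D,nl)→244250 …(+1); best=8370 via (D,hash)
  {ABCDE}: card=80000; try (D,hash)→13570, (D,merge)→35090, (A,hash)→131570, (D,nl)→170450, (A,merge)→2170170, (A,nl)→24008370; best=13570 via (D,hash)

cost=13570; order=E,C,B,A,D; methods=hash,merge,hash,hash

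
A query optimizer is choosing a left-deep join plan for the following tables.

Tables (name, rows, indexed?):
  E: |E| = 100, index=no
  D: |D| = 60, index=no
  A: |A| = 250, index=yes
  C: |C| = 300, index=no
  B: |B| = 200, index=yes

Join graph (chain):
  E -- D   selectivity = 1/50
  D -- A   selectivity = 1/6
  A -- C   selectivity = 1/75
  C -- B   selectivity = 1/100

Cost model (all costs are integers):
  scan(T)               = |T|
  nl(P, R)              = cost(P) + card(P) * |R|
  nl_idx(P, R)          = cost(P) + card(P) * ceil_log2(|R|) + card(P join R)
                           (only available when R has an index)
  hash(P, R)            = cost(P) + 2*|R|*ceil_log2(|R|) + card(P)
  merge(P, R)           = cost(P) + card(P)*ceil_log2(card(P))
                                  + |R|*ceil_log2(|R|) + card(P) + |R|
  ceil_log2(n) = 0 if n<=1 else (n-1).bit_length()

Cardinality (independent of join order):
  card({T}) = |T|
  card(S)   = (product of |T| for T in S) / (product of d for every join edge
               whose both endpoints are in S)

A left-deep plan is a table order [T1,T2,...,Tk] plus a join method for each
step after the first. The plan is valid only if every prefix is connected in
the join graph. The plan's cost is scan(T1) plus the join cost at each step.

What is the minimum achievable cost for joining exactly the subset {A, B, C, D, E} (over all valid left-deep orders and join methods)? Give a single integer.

Selinger DP over subsets of {A,B,C,D,E}:
  {E}: scan cost=100, card=100
  {D}: scan cost=60, card=60
  {A}: scan cost=250, card=250
  {C}: scan cost=300, card=300
  {B}: scan cost=200, card=200
  {DE}: card=120; try (D,hash)→920, (E,merge)→1280, (D,merge)→1320, (E,hash)→1520, (E,nl)→6060, (D,nl)→6100; best=920 via (D,hash)
  {AD}: card=2500; try (D,hash)→1220, (A,merge)→2730, (D,merge)→2920, (A,nl_idx)→3040, (A,hash)→4120, (A,nl)→15060 …(+1); best=1220 via (D,hash)
  {AC}: card=1000; try (A,nl_idx)→3700, (A,hash)→4600, (C,merge)→5500, (A,merge)→5550, (C,hash)→5900, (C,nl)→75250 …(+1); best=3700 via (A,nl_idx)
  {BC}: card=600; try (B,nl_idx)→3300, (B,hash)→3800, (C,merge)→5000, (B,merge)→5100, (C,hash)→5800, (C,nl)→60200 …(+1); best=3300 via (B,nl_idx)
  {ADE}: card=5000; try (A,merge)→4130, (A,hash)→5040, (E,hash)→5120, (A,nl_idx)→6880, (A,nl)→30920, (E,merge)→34520 …(+1); best=4130 via (A,merge)
  {ACD}: card=10000; try (D,hash)→5420, (C,hash)→9120, (D,merge)→15120, (C,merge)→36720, (D,nl)→63700, (C,nl)→751220; best=5420 via (D,hash)
  {ABC}: card=2000; try (B,hash)→7900, (A,hash)→7900, (A,nl_idx)→10100, (A,merge)→12150, (B,nl_idx)→13700, (B,merge)→16500 …(+2); best=7900 via (B,hash)
  {ACDE}: card=20000; try (C,hash)→14530, (E,hash)→16820, (C,merge)→77130, (E,merge)→156220, (E,nl)→1005420, (C,nl)→1504130; best=14530 via (C,hash)
  {ABCD}: card=20000; try (D,hash)→10620, (B,hash)→18620, (D,merge)→32320, (B,nl_idx)→105420, (D,nl)→127900, (B,merge)→157220 …(+1); best=10620 via (D,hash)
  {ABCDE}: card=40000; try (E,hash)→32020, (B,hash)→37730, (B,nl_idx)→214530, (E,merge)→331420, (B,merge)→336330, (E,nl)→2010620 …(+1); best=32020 via (E,hash)

32020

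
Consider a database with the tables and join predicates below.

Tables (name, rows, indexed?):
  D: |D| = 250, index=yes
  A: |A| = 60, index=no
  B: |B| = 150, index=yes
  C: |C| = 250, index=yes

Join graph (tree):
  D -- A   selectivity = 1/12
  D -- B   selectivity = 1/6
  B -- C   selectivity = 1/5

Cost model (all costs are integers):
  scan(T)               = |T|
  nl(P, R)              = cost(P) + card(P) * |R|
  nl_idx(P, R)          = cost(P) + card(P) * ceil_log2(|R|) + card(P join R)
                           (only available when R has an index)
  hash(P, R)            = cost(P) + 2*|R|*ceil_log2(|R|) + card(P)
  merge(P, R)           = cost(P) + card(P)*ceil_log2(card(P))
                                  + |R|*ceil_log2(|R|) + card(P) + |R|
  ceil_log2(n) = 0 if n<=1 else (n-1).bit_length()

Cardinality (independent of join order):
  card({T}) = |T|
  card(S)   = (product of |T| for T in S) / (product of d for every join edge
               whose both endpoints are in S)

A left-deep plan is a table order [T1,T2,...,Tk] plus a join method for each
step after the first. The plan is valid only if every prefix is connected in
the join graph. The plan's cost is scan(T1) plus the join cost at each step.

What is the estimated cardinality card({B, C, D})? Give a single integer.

312500

Tables in S: B(150), C(250), D(250)
Edges inside S: D-B(d=6), B-C(d=5)
numerator = 150 * 250 * 250 = 9375000
denominator = 6 * 5 = 30
card(S) = 9375000 / 30 = 312500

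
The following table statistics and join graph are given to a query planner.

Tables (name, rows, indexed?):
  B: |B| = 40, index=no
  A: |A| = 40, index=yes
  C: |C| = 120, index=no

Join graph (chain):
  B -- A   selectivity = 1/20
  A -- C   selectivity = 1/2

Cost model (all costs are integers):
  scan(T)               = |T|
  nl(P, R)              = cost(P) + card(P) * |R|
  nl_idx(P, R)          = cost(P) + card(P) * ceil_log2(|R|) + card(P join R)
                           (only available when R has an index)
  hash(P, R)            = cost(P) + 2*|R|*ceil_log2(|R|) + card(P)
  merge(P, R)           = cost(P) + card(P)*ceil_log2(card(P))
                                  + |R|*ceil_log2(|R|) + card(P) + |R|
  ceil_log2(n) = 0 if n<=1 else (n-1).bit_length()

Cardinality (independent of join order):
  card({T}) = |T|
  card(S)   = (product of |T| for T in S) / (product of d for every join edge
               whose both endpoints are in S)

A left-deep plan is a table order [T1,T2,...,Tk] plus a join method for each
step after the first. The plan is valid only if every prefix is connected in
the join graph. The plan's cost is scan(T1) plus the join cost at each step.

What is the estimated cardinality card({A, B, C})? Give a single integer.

4800

Tables in S: A(40), B(40), C(120)
Edges inside S: B-A(d=20), A-C(d=2)
numerator = 40 * 40 * 120 = 192000
denominator = 20 * 2 = 40
card(S) = 192000 / 40 = 4800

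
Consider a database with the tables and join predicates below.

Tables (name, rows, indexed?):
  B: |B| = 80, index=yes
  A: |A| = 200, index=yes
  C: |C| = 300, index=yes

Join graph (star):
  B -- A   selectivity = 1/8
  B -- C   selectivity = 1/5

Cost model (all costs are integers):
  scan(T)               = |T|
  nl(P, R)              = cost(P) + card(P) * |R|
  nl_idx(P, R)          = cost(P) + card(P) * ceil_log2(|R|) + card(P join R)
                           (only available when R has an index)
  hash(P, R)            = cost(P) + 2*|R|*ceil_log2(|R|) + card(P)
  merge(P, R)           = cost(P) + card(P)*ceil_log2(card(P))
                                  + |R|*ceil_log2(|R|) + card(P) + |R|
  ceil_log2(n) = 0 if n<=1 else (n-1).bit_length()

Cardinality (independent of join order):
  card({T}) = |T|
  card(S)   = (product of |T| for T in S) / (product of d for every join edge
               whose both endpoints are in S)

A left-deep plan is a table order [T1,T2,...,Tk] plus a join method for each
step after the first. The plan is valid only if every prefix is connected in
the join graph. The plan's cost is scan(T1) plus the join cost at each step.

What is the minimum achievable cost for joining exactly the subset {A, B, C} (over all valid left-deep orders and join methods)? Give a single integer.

8920

Selinger DP over subsets of {A,B,C}:
  {B}: scan cost=80, card=80
  {A}: scan cost=200, card=200
  {C}: scan cost=300, card=300
  {AB}: card=2000; try (B,hash)→1520, (A,merge)→2520, (B,merge)→2640, (A,nl_idx)→2720, (A,hash)→3360, (B,nl_idx)→3600 …(+2); best=1520 via (B,hash)
  {BC}: card=4800; try (B,hash)→1720, (C,merge)→3720, (B,merge)→3940, (C,hash)→5560, (C,nl_idx)→5600, (B,nl_idx)→7200 …(+2); best=1720 via (B,hash)
  {ABC}: card=120000; try (C,hash)→8920, (A,hash)→9720, (C,merge)→28520, (A,merge)→70720, (C,nl_idx)→139520, (A,nl_idx)→160120 …(+2); best=8920 via (C,hash)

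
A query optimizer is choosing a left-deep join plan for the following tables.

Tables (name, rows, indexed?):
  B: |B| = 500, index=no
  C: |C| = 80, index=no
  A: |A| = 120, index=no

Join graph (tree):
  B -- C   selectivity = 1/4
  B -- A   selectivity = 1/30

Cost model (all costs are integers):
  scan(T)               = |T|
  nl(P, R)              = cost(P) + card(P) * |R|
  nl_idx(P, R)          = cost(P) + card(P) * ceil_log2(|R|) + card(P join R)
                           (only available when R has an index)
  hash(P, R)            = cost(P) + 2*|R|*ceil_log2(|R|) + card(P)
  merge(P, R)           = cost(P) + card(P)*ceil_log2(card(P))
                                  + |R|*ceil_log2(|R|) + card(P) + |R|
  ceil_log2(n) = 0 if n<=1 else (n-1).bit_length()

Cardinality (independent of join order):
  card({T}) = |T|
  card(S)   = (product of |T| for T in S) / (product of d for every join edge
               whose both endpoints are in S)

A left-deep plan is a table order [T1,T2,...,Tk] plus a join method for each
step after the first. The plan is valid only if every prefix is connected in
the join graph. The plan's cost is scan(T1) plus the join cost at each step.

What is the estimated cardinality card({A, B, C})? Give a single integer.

40000

Tables in S: A(120), B(500), C(80)
Edges inside S: B-C(d=4), B-A(d=30)
numerator = 120 * 500 * 80 = 4800000
denominator = 4 * 30 = 120
card(S) = 4800000 / 120 = 40000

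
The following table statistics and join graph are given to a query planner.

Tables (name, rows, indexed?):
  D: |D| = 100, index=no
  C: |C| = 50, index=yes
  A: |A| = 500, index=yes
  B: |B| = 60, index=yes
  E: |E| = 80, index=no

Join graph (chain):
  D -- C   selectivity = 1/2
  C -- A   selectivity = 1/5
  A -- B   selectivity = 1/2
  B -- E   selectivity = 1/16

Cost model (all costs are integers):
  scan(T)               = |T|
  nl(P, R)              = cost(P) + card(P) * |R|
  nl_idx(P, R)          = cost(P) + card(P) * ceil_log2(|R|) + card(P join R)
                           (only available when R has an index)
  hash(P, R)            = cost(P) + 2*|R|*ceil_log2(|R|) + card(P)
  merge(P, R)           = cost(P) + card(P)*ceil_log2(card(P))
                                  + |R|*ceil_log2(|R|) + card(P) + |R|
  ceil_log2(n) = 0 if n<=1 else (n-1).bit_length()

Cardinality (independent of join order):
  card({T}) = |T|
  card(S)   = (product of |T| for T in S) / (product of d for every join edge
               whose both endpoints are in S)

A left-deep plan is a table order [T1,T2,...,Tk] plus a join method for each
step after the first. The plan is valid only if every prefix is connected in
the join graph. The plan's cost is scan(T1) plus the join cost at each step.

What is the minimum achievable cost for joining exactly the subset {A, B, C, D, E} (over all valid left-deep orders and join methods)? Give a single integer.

Selinger DP over subsets of {A,B,C,D,E}:
  {D}: scan cost=100, card=100
  {C}: scan cost=50, card=50
  {A}: scan cost=500, card=500
  {B}: scan cost=60, card=60
  {E}: scan cost=80, card=80
  {CD}: card=2500; try (C,hash)→800, (D,merge)→1200, (C,merge)→1250, (D,hash)→1500, (C,nl_idx)→3200, (D,nl)→5050 …(+1); best=800 via (C,hash)
  {AC}: card=5000; try (C,hash)→1600, (A,merge)→5400, (A,nl_idx)→5500, (C,merge)→5850, (C,nl_idx)→8500, (A,hash)→9100 …(+2); best=1600 via (C,hash)
  {AB}: card=15000; try (B,hash)→1720, (A,merge)→5480, (B,merge)→5920, (A,hash)→9120, (A,nl_idx)→15600, (B,nl_idx)→18500 …(+2); best=1720 via (B,hash)
  {BE}: card=300; try (B,nl_idx)→860, (B,hash)→880, (E,merge)→1120, (B,merge)→1140, (E,hash)→1240, (E,nl)→4860 …(+1); best=860 via (B,nl_idx)
  {ACD}: card=250000; try (D,hash)→8000, (A,hash)→12300, (A,merge)→38300, (D,merge)→72400, (A,nl_idx)→273300, (D,nl)→501600 …(+1); best=8000 via (D,hash)
  {ABC}: card=150000; try (B,hash)→7320, (C,hash)→17320, (B,merge)→72020, (B,nl_idx)→181600, (C,merge)→227070, (C,nl_idx)→241720 …(+2); best=7320 via (B,hash)
  {ABE}: card=75000; try (A,merge)→8860, (A,hash)→10160, (E,hash)→17840, (A,nl_idx)→78560, (A,nl)→150860, (E,merge)→227360 …(+1); best=8860 via (A,merge)
  {ABCD}: card=7500000; try (D,hash)→158720, (B,hash)→258720, (D,merge)→2858120, (B,merge)→4758420, (B,nl_idx)→9008000, (D,nl)→15007320 …(+1); best=158720 via (D,hash)
  {ABCE}: card=750000; try (C,hash)→84460, (E,hash)→158440, (C,nl_idx)→1208860, (C,merge)→1359210, (E,merge)→2857960, (C,nl)→3758860 …(+1); best=84460 via (C,hash)
  {ABCDE}: card=37500000; try (D,hash)→835860, (E,hash)→7659840, (D,merge)→15835260, (D,nl)→75084460, (E,merge)→180159360, (E,nl)→600158720; best=835860 via (D,hash)

835860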